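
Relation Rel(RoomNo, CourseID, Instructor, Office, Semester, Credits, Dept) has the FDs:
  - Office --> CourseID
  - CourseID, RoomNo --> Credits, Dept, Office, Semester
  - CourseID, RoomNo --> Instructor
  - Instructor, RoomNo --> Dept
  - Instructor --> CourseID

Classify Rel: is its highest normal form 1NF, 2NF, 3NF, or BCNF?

Candidate keys: {CourseID, RoomNo}, {Instructor, RoomNo}, {Office, RoomNo}. Prime attributes: {CourseID, Instructor, Office, RoomNo}.
Office --> CourseID: {Office}⁺ = {CourseID, Office}, which is not all of the attributes, so the left side is not a superkey — BCNF is violated.
Its right-hand attributes {CourseID} are all prime, as are those of every other non-superkey FD — the relation is in 3NF.

3NF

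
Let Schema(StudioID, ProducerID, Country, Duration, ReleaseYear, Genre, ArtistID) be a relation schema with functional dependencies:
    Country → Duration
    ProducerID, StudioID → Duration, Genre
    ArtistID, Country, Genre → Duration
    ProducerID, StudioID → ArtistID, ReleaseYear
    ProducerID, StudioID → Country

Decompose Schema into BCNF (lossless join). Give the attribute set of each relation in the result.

Candidate key of the original relation: {ProducerID, StudioID}.
{ArtistID, Country, Duration, Genre, ProducerID, ReleaseYear, StudioID}: {Country} determines {Country, Duration} here but is not a superkey — split on Country → Duration, giving {Country, Duration} and {ArtistID, Country, Genre, ProducerID, ReleaseYear, StudioID}.
{Country, Duration} has no BCNF violation.
{ArtistID, Country, Genre, ProducerID, ReleaseYear, StudioID} has no BCNF violation.

{ArtistID, Country, Genre, ProducerID, ReleaseYear, StudioID}; {Country, Duration}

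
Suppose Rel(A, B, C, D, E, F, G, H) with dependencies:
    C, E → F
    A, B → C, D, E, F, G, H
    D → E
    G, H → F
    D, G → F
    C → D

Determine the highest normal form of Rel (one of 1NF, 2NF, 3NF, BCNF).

2NF

Candidate key: {A, B}. Prime attributes: {A, B}.
For C, E → F we have {C, E}⁺ = {C, D, E, F}; {C, E} is not a superkey, so BCNF fails.
C, E → F has non-prime {F} on the right and a non-superkey on the left, so 3NF fails.
No non-prime attribute depends on a proper subset of any candidate key, so 2NF holds.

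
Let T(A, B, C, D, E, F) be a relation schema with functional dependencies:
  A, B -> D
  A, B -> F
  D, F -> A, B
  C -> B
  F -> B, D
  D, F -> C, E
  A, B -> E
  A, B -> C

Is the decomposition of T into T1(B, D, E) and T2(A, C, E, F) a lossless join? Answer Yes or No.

Common attributes: {E}; their closure is {E}.
Neither T1 nor T2 is contained in that closure, so the decomposition is lossy.

No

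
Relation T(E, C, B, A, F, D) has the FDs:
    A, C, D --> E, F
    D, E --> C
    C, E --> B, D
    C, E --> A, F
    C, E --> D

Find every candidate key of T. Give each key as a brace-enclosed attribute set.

{C, E} is a candidate key since {C, E}⁺ = {A, B, C, D, E, F} covers every attribute.
{D, E} is a candidate key since {D, E}⁺ = {A, B, C, D, E, F} covers every attribute.
{A, C, D} is a candidate key since {A, C, D}⁺ = {A, B, C, D, E, F} covers every attribute.
These are minimal and exhaustive — every other superkey contains one of them.

{A, C, D}, {C, E}, {D, E}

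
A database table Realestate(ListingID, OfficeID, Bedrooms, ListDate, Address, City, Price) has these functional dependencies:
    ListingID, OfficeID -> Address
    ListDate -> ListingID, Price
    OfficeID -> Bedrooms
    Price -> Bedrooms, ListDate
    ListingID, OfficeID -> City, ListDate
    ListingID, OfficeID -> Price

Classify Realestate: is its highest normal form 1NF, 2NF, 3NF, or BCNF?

1NF

Candidate keys: {ListDate, OfficeID}, {ListingID, OfficeID}, {OfficeID, Price}. Prime attributes: {ListDate, ListingID, OfficeID, Price}.
ListDate -> ListingID, Price breaks BCNF: {ListDate}⁺ = {Bedrooms, ListDate, ListingID, Price}, so {ListDate} is not a superkey.
OfficeID -> Bedrooms has non-prime {Bedrooms} on the right and a non-superkey on the left, so 3NF fails.
The proper key subset {ListDate} of {ListDate, OfficeID} determines non-prime {Bedrooms}, so the relation is not even in 2NF.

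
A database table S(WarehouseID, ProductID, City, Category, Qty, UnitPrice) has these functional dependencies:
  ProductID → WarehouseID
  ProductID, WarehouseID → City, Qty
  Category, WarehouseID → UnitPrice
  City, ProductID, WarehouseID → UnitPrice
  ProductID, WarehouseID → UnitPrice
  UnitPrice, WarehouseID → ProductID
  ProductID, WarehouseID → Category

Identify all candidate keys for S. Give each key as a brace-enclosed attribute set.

{Category, WarehouseID}, {ProductID}, {UnitPrice, WarehouseID}

{ProductID}⁺ = {Category, City, ProductID, Qty, UnitPrice, WarehouseID} — all of the relation — so {ProductID} is a candidate key.
{Category, WarehouseID}⁺ = {Category, City, ProductID, Qty, UnitPrice, WarehouseID} — all of the relation — so {Category, WarehouseID} is a candidate key.
{UnitPrice, WarehouseID}⁺ = {Category, City, ProductID, Qty, UnitPrice, WarehouseID} — all of the relation — so {UnitPrice, WarehouseID} is a candidate key.
Any other superkey properly contains one of these, so there are no further candidate keys.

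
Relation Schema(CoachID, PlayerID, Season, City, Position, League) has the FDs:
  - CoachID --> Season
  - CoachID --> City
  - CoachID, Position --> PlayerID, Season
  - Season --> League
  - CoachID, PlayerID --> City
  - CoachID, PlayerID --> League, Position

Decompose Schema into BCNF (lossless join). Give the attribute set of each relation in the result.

Candidate keys of the original relation: {CoachID, PlayerID}, {CoachID, Position}.
In {City, CoachID, League, PlayerID, Position, Season}, {CoachID} is not a superkey ({CoachID}⁺ restricted to this set is {City, CoachID, League, Season}), so split on CoachID --> City, League, Season into {City, CoachID, League, Season} and {CoachID, PlayerID, Position}.
In {City, CoachID, League, Season}, {Season} is not a superkey ({Season}⁺ restricted to this set is {League, Season}), so split on Season --> League into {League, Season} and {City, CoachID, Season}.
{League, Season} is in BCNF.
{City, CoachID, Season} is in BCNF.
{CoachID, PlayerID, Position} is in BCNF.

{City, CoachID, Season}; {CoachID, PlayerID, Position}; {League, Season}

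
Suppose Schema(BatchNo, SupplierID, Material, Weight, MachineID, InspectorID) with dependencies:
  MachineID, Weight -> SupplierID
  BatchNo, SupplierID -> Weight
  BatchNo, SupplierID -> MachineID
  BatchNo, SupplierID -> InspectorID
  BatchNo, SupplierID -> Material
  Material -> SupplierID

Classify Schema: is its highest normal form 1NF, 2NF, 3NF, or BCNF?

3NF

Candidate keys: {BatchNo, MachineID, Weight}, {BatchNo, Material}, {BatchNo, SupplierID}. Prime attributes: {BatchNo, MachineID, Material, SupplierID, Weight}.
MachineID, Weight -> SupplierID breaks BCNF: {MachineID, Weight}⁺ = {MachineID, SupplierID, Weight}, so {MachineID, Weight} is not a superkey.
But every attribute on its right side ({SupplierID}) is prime, and the same holds for every other non-superkey FD, so 3NF still holds.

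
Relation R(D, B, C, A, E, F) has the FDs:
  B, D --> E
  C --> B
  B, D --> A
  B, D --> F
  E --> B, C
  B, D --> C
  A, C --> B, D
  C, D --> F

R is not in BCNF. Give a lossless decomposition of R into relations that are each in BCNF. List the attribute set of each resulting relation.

{A, D, E, F}; {B, C}; {C, E}

Candidate keys of the original relation: {A, C}, {A, E}, {B, D}, {C, D}, {D, E}.
Within {A, B, C, D, E, F}: {C}⁺ ∩ {A, B, C, D, E, F} = {B, C}, not the whole set, so C --> B violates BCNF; decompose into {B, C} and {A, C, D, E, F}.
{B, C} has no BCNF violation.
Within {A, C, D, E, F}: {E}⁺ ∩ {A, C, D, E, F} = {C, E}, not the whole set, so E --> C violates BCNF; decompose into {C, E} and {A, D, E, F}.
{C, E} has no BCNF violation.
{A, D, E, F} has no BCNF violation.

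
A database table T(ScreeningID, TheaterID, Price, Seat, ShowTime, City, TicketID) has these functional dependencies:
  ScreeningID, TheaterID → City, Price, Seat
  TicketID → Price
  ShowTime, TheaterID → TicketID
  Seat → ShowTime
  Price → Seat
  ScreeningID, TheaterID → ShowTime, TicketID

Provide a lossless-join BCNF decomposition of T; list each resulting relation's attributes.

Candidate key of the original relation: {ScreeningID, TheaterID}.
In {City, Price, ScreeningID, Seat, ShowTime, TheaterID, TicketID}, {TicketID} is not a superkey ({TicketID}⁺ restricted to this set is {Price, Seat, ShowTime, TicketID}), so split on TicketID → Price, Seat, ShowTime into {Price, Seat, ShowTime, TicketID} and {City, ScreeningID, TheaterID, TicketID}.
In {Price, Seat, ShowTime, TicketID}, {Seat} is not a superkey ({Seat}⁺ restricted to this set is {Seat, ShowTime}), so split on Seat → ShowTime into {Seat, ShowTime} and {Price, Seat, TicketID}.
{Seat, ShowTime}: every determinant is a superkey — BCNF.
In {Price, Seat, TicketID}, {Price} is not a superkey ({Price}⁺ restricted to this set is {Price, Seat}), so split on Price → Seat into {Price, Seat} and {Price, TicketID}.
{Price, Seat}: every determinant is a superkey — BCNF.
{Price, TicketID}: every determinant is a superkey — BCNF.
{City, ScreeningID, TheaterID, TicketID}: every determinant is a superkey — BCNF.

{City, ScreeningID, TheaterID, TicketID}; {Price, Seat}; {Price, TicketID}; {Seat, ShowTime}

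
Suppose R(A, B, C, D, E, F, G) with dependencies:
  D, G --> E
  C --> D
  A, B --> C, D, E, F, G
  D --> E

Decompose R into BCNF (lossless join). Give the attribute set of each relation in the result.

{A, B, C, F, G}; {C, D}; {D, E}; {D, G}

Candidate key of the original relation: {A, B}.
In {A, B, C, D, E, F, G}, {D, G} is not a superkey ({D, G}⁺ restricted to this set is {D, E, G}), so split on D, G --> E into {D, E, G} and {A, B, C, D, F, G}.
In {D, E, G}, {D} is not a superkey ({D}⁺ restricted to this set is {D, E}), so split on D --> E into {D, E} and {D, G}.
{D, E} has no BCNF violation.
{D, G} has no BCNF violation.
In {A, B, C, D, F, G}, {C} is not a superkey ({C}⁺ restricted to this set is {C, D}), so split on C --> D into {C, D} and {A, B, C, F, G}.
{C, D} has no BCNF violation.
{A, B, C, F, G} has no BCNF violation.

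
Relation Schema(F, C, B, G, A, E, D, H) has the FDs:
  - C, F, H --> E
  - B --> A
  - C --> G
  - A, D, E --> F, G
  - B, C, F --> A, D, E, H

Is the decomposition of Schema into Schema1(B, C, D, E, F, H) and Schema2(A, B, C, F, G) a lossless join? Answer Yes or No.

Schema1 ∩ Schema2 = {B, C, F}; its closure under F is {A, B, C, D, E, F, G, H}.
Since Schema1 ⊆ {A, B, C, D, E, F, G, H}, the intersection is a superkey of Schema1; the decomposition is lossless.

Yes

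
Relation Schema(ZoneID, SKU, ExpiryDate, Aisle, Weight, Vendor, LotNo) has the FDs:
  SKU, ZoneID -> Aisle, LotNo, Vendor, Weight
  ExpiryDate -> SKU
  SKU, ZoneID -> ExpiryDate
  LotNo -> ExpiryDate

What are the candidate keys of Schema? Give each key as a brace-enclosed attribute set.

{ExpiryDate, ZoneID}, {LotNo, ZoneID}, {SKU, ZoneID}

No FD produces {ZoneID}, so it must be in every candidate key.
{ExpiryDate, ZoneID}⁺ = {Aisle, ExpiryDate, LotNo, SKU, Vendor, Weight, ZoneID}, which is every attribute, so {ExpiryDate, ZoneID} is a candidate key.
{LotNo, ZoneID}⁺ = {Aisle, ExpiryDate, LotNo, SKU, Vendor, Weight, ZoneID}, which is every attribute, so {LotNo, ZoneID} is a candidate key.
{SKU, ZoneID}⁺ = {Aisle, ExpiryDate, LotNo, SKU, Vendor, Weight, ZoneID}, which is every attribute, so {SKU, ZoneID} is a candidate key.
Any other superkey properly contains one of these, so there are no further candidate keys.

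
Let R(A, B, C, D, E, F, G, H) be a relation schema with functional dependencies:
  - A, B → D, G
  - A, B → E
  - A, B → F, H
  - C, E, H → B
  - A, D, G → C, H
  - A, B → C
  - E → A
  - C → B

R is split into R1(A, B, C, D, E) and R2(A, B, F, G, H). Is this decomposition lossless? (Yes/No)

R1 ∩ R2 = {A, B}; its closure under F is {A, B, C, D, E, F, G, H}.
This includes all of R1, so the common attributes are a superkey of R1 — the join is lossless.

Yes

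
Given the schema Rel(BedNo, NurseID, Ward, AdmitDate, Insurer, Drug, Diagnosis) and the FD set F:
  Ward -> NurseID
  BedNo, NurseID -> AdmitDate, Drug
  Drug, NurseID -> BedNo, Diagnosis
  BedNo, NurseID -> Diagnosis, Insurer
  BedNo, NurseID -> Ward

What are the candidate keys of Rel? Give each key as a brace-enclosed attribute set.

{BedNo, NurseID}, {BedNo, Ward}, {Drug, NurseID}, {Drug, Ward}

Closure of {BedNo, NurseID} is {AdmitDate, BedNo, Diagnosis, Drug, Insurer, NurseID, Ward}, the whole schema; {BedNo, NurseID} is a candidate key.
Closure of {BedNo, Ward} is {AdmitDate, BedNo, Diagnosis, Drug, Insurer, NurseID, Ward}, the whole schema; {BedNo, Ward} is a candidate key.
Closure of {Drug, NurseID} is {AdmitDate, BedNo, Diagnosis, Drug, Insurer, NurseID, Ward}, the whole schema; {Drug, NurseID} is a candidate key.
Closure of {Drug, Ward} is {AdmitDate, BedNo, Diagnosis, Drug, Insurer, NurseID, Ward}, the whole schema; {Drug, Ward} is a candidate key.
Any other superkey properly contains one of these, so there are no further candidate keys.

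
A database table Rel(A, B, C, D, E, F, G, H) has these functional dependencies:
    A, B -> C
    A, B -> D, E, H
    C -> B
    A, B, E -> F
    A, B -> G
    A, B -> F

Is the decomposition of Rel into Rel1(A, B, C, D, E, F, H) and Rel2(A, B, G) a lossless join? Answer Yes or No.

Yes

The shared attributes are {A, B} and {A, B}⁺ = {A, B, C, D, E, F, G, H}.
This includes all of Rel1, so the common attributes are a superkey of Rel1 — the join is lossless.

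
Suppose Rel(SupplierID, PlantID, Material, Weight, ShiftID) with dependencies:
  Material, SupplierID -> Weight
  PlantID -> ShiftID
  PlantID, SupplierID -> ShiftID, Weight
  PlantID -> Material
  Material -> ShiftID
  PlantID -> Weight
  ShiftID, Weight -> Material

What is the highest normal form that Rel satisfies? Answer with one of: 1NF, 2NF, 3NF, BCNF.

Candidate key: {PlantID, SupplierID}. Prime attributes: {PlantID, SupplierID}.
Material, SupplierID -> Weight: {Material, SupplierID}⁺ = {Material, ShiftID, SupplierID, Weight}, which is not all of the attributes, so the left side is not a superkey — BCNF is violated.
Material, SupplierID -> Weight determines the non-prime attribute {Weight} from a non-superkey — 3NF is violated.
{PlantID} is a proper subset of the key {PlantID, SupplierID}, and {PlantID}⁺ contains the non-prime attributes {Material, ShiftID, Weight} — a partial dependency, so 2NF is violated.

1NF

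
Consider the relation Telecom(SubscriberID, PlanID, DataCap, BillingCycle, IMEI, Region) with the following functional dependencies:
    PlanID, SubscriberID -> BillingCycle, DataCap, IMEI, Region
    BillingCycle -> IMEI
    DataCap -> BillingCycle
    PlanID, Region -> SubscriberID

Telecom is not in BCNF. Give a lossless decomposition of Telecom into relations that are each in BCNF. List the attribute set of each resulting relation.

Candidate keys of the original relation: {PlanID, Region}, {PlanID, SubscriberID}.
{BillingCycle, DataCap, IMEI, PlanID, Region, SubscriberID}: {BillingCycle} determines {BillingCycle, IMEI} here but is not a superkey — split on BillingCycle -> IMEI, giving {BillingCycle, IMEI} and {BillingCycle, DataCap, PlanID, Region, SubscriberID}.
{BillingCycle, IMEI}: every determinant is a superkey — BCNF.
{BillingCycle, DataCap, PlanID, Region, SubscriberID}: {DataCap} determines {BillingCycle, DataCap} here but is not a superkey — split on DataCap -> BillingCycle, giving {BillingCycle, DataCap} and {DataCap, PlanID, Region, SubscriberID}.
{BillingCycle, DataCap}: every determinant is a superkey — BCNF.
{DataCap, PlanID, Region, SubscriberID}: every determinant is a superkey — BCNF.

{BillingCycle, DataCap}; {BillingCycle, IMEI}; {DataCap, PlanID, Region, SubscriberID}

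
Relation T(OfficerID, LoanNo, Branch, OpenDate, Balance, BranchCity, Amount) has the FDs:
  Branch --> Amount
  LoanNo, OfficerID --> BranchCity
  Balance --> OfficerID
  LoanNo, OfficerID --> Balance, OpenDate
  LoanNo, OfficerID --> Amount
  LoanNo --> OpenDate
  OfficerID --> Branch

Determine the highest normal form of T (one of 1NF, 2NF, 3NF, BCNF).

Candidate keys: {Balance, LoanNo}, {LoanNo, OfficerID}. Prime attributes: {Balance, LoanNo, OfficerID}.
Branch --> Amount breaks BCNF: {Branch}⁺ = {Amount, Branch}, so {Branch} is not a superkey.
Because {Amount} is non-prime and the left side of Branch --> Amount is not a superkey, the relation is not in 3NF.
Since {Balance} ⊂ {Balance, LoanNo} and {Balance}⁺ ⊇ {Amount, Branch} with {Amount, Branch} non-prime, there is a partial dependency; 2NF fails.

1NF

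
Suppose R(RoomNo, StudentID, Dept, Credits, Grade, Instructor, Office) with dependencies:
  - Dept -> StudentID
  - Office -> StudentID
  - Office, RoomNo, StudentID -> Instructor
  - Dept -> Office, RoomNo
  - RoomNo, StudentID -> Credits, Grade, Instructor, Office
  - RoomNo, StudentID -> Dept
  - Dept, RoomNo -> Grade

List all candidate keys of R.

{Dept}, {Office, RoomNo}, {RoomNo, StudentID}

Closure of {Dept} is {Credits, Dept, Grade, Instructor, Office, RoomNo, StudentID}, the whole schema; {Dept} is a candidate key.
Closure of {Office, RoomNo} is {Credits, Dept, Grade, Instructor, Office, RoomNo, StudentID}, the whole schema; {Office, RoomNo} is a candidate key.
Closure of {RoomNo, StudentID} is {Credits, Dept, Grade, Instructor, Office, RoomNo, StudentID}, the whole schema; {RoomNo, StudentID} is a candidate key.
Any other superkey properly contains one of these, so there are no further candidate keys.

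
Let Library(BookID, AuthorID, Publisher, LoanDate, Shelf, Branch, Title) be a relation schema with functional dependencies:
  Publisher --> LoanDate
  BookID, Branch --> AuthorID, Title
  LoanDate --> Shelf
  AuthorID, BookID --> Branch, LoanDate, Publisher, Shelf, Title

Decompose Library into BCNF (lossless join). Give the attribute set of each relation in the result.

Candidate keys of the original relation: {AuthorID, BookID}, {BookID, Branch}.
In {AuthorID, BookID, Branch, LoanDate, Publisher, Shelf, Title}, {Publisher} is not a superkey ({Publisher}⁺ restricted to this set is {LoanDate, Publisher, Shelf}), so split on Publisher --> LoanDate, Shelf into {LoanDate, Publisher, Shelf} and {AuthorID, BookID, Branch, Publisher, Title}.
In {LoanDate, Publisher, Shelf}, {LoanDate} is not a superkey ({LoanDate}⁺ restricted to this set is {LoanDate, Shelf}), so split on LoanDate --> Shelf into {LoanDate, Shelf} and {LoanDate, Publisher}.
{LoanDate, Shelf}: every determinant is a superkey — BCNF.
{LoanDate, Publisher}: every determinant is a superkey — BCNF.
{AuthorID, BookID, Branch, Publisher, Title}: every determinant is a superkey — BCNF.

{AuthorID, BookID, Branch, Publisher, Title}; {LoanDate, Publisher}; {LoanDate, Shelf}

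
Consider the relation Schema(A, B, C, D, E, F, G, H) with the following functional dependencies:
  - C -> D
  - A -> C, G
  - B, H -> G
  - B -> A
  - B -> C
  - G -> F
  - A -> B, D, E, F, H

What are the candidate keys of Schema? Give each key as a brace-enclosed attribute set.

{A}, {B}

{A} is a candidate key since {A}⁺ = {A, B, C, D, E, F, G, H} covers every attribute.
{B} is a candidate key since {B}⁺ = {A, B, C, D, E, F, G, H} covers every attribute.
These are minimal and exhaustive — every other superkey contains one of them.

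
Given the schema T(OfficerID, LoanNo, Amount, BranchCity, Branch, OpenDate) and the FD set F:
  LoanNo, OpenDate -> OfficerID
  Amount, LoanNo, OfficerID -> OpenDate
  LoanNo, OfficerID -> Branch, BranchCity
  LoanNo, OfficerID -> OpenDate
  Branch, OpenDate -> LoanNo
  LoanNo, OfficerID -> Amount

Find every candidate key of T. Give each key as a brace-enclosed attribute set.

{Branch, OpenDate}⁺ = {Amount, Branch, BranchCity, LoanNo, OfficerID, OpenDate}, which is every attribute, so {Branch, OpenDate} is a candidate key.
{LoanNo, OfficerID}⁺ = {Amount, Branch, BranchCity, LoanNo, OfficerID, OpenDate}, which is every attribute, so {LoanNo, OfficerID} is a candidate key.
{LoanNo, OpenDate}⁺ = {Amount, Branch, BranchCity, LoanNo, OfficerID, OpenDate}, which is every attribute, so {LoanNo, OpenDate} is a candidate key.
Any other superkey properly contains one of these, so there are no further candidate keys.

{Branch, OpenDate}, {LoanNo, OfficerID}, {LoanNo, OpenDate}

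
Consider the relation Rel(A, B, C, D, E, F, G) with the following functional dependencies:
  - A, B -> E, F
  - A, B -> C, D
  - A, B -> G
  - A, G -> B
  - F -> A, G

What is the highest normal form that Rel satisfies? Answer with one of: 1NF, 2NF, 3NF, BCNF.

Candidate keys: {A, B}, {A, G}, {F}. Prime attributes: {A, B, F, G}.
Every FD has a superkey on the left, so the relation is in BCNF.

BCNF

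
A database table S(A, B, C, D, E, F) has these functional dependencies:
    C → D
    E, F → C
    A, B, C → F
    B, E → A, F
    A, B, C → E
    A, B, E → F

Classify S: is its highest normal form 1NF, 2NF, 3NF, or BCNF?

Candidate keys: {A, B, C}, {B, E}. Prime attributes: {A, B, C, E}.
For C → D we have {C}⁺ = {C, D}; {C} is not a superkey, so BCNF fails.
C → D has non-prime {D} on the right and a non-superkey on the left, so 3NF fails.
{C} is a proper subset of the key {A, B, C}, and {C}⁺ contains the non-prime attribute {D} — a partial dependency, so 2NF is violated.

1NF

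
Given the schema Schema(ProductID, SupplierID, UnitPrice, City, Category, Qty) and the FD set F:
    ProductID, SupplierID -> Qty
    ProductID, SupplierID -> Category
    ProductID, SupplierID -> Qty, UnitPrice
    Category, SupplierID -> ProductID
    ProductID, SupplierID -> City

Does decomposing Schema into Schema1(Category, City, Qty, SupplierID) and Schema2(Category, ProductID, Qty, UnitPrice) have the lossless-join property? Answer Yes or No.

No

Common attributes: {Category, Qty}; their closure is {Category, Qty}.
The closure covers neither Schema1 nor Schema2 entirely; the join is not lossless.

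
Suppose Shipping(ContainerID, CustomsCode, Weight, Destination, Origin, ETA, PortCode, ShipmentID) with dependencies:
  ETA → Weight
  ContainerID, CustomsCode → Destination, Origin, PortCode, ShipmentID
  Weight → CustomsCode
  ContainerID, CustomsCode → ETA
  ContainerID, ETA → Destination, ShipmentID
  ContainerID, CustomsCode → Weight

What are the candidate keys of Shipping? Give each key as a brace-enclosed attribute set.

{ContainerID, CustomsCode}, {ContainerID, ETA}, {ContainerID, Weight}

No FD produces {ContainerID}, so it must be in every candidate key.
{ContainerID, CustomsCode} is a candidate key since {ContainerID, CustomsCode}⁺ = {ContainerID, CustomsCode, Destination, ETA, Origin, PortCode, ShipmentID, Weight} covers every attribute.
{ContainerID, ETA} is a candidate key since {ContainerID, ETA}⁺ = {ContainerID, CustomsCode, Destination, ETA, Origin, PortCode, ShipmentID, Weight} covers every attribute.
{ContainerID, Weight} is a candidate key since {ContainerID, Weight}⁺ = {ContainerID, CustomsCode, Destination, ETA, Origin, PortCode, ShipmentID, Weight} covers every attribute.
These are minimal and exhaustive — every other superkey contains one of them.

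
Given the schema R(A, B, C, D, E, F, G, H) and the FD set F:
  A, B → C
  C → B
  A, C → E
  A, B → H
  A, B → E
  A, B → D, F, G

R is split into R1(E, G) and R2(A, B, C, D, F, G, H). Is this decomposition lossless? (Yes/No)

No

Common attributes: {G}; their closure is {G}.
The closure covers neither R1 nor R2 entirely; the join is not lossless.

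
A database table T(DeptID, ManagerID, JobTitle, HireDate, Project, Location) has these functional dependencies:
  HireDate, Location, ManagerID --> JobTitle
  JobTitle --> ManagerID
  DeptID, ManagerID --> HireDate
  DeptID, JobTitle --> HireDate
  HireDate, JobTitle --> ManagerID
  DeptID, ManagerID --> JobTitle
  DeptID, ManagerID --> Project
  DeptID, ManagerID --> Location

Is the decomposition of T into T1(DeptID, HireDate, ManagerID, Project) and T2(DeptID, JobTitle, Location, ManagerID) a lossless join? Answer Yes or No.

Yes

T1 ∩ T2 = {DeptID, ManagerID}; its closure under F is {DeptID, HireDate, JobTitle, Location, ManagerID, Project}.
Since T1 ⊆ {DeptID, HireDate, JobTitle, Location, ManagerID, Project}, the intersection is a superkey of T1; the decomposition is lossless.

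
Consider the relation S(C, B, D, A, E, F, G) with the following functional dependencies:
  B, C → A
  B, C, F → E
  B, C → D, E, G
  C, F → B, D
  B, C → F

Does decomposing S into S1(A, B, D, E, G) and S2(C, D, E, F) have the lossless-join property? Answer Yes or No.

No

The shared attributes are {D, E} and {D, E}⁺ = {D, E}.
The closure covers neither S1 nor S2 entirely; the join is not lossless.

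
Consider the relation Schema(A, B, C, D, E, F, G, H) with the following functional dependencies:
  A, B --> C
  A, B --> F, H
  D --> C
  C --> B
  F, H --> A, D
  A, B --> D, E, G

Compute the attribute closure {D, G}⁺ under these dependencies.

Start with {D, G}.
D --> C applies; add {C} → now {C, D, G}.
C --> B applies; add {B} → now {B, C, D, G}.
No further FD applies.

{B, C, D, G}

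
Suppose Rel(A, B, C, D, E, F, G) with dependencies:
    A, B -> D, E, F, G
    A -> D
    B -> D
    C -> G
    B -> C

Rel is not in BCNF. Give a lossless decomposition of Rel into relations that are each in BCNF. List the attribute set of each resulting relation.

Candidate key of the original relation: {A, B}.
Within {A, B, C, D, E, F, G}: {A}⁺ ∩ {A, B, C, D, E, F, G} = {A, D}, not the whole set, so A -> D violates BCNF; decompose into {A, D} and {A, B, C, E, F, G}.
{A, D} has no BCNF violation.
Within {A, B, C, E, F, G}: {B}⁺ ∩ {A, B, C, E, F, G} = {B, C, G}, not the whole set, so B -> C, G violates BCNF; decompose into {B, C, G} and {A, B, E, F}.
Within {B, C, G}: {C}⁺ ∩ {B, C, G} = {C, G}, not the whole set, so C -> G violates BCNF; decompose into {C, G} and {B, C}.
{C, G} has no BCNF violation.
{B, C} has no BCNF violation.
{A, B, E, F} has no BCNF violation.

{A, B, E, F}; {A, D}; {B, C}; {C, G}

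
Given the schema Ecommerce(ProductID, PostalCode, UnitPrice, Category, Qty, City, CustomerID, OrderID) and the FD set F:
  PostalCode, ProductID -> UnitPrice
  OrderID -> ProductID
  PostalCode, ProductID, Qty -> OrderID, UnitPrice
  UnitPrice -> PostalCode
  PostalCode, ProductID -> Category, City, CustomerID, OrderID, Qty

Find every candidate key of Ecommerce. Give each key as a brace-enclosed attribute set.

{OrderID, PostalCode}⁺ = {Category, City, CustomerID, OrderID, PostalCode, ProductID, Qty, UnitPrice} — all of the relation — so {OrderID, PostalCode} is a candidate key.
{OrderID, UnitPrice}⁺ = {Category, City, CustomerID, OrderID, PostalCode, ProductID, Qty, UnitPrice} — all of the relation — so {OrderID, UnitPrice} is a candidate key.
{PostalCode, ProductID}⁺ = {Category, City, CustomerID, OrderID, PostalCode, ProductID, Qty, UnitPrice} — all of the relation — so {PostalCode, ProductID} is a candidate key.
{ProductID, UnitPrice}⁺ = {Category, City, CustomerID, OrderID, PostalCode, ProductID, Qty, UnitPrice} — all of the relation — so {ProductID, UnitPrice} is a candidate key.
These are minimal and exhaustive — every other superkey contains one of them.

{OrderID, PostalCode}, {OrderID, UnitPrice}, {PostalCode, ProductID}, {ProductID, UnitPrice}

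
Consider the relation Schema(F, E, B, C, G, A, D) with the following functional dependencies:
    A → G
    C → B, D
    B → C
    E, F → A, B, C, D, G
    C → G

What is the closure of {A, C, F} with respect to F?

Start with {A, C, F}.
A → G applies; add {G} → now {A, C, F, G}.
C → B, D applies; add {B, D} → now {A, B, C, D, F, G}.
No further FD applies.

{A, B, C, D, F, G}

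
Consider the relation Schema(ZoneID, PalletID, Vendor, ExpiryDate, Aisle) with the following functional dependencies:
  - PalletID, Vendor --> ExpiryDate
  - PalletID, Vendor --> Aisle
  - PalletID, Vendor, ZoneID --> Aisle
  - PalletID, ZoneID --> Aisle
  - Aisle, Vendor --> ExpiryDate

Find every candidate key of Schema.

{PalletID, Vendor, ZoneID}

{PalletID, Vendor, ZoneID} never appear on the right of any FD, so every key must include all of them.
{PalletID, Vendor, ZoneID}⁺ = {Aisle, ExpiryDate, PalletID, Vendor, ZoneID}, which is every attribute, so {PalletID, Vendor, ZoneID} is a candidate key.
Every other attribute set either contains this one or has a smaller closure.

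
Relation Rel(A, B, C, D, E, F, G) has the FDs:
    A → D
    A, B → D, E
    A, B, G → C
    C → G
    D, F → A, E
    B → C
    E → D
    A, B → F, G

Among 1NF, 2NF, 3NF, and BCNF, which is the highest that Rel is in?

1NF

Candidate keys: {A, B}, {B, D, F}, {B, E, F}. Prime attributes: {A, B, D, E, F}.
A → D: {A}⁺ = {A, D}, which is not all of the attributes, so the left side is not a superkey — BCNF is violated.
Because {G} is non-prime and the left side of C → G is not a superkey, the relation is not in 3NF.
The proper key subset {B} of {A, B} determines non-prime {C, G}, so the relation is not even in 2NF.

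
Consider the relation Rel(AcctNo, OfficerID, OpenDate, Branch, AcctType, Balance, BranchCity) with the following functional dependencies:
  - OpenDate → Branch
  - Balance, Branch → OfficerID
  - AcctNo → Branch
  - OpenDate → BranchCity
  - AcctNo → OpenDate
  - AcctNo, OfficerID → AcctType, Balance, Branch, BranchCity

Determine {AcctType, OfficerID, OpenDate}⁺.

{AcctType, Branch, BranchCity, OfficerID, OpenDate}

Start with {AcctType, OfficerID, OpenDate}.
OpenDate → Branch applies; add {Branch} → now {AcctType, Branch, OfficerID, OpenDate}.
OpenDate → BranchCity applies; add {BranchCity} → now {AcctType, Branch, BranchCity, OfficerID, OpenDate}.
No further FD applies.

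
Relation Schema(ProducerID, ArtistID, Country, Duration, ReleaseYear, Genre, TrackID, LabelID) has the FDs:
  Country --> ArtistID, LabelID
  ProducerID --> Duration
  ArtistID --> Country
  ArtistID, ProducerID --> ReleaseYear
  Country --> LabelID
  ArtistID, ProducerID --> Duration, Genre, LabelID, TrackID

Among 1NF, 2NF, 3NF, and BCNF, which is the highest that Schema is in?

Candidate keys: {ArtistID, ProducerID}, {Country, ProducerID}. Prime attributes: {ArtistID, Country, ProducerID}.
For Country --> ArtistID, LabelID we have {Country}⁺ = {ArtistID, Country, LabelID}; {Country} is not a superkey, so BCNF fails.
Because {LabelID} is non-prime and the left side of Country --> ArtistID, LabelID is not a superkey, the relation is not in 3NF.
Since {ArtistID} ⊂ {ArtistID, ProducerID} and {ArtistID}⁺ ⊇ {LabelID} with {LabelID} non-prime, there is a partial dependency; 2NF fails.

1NF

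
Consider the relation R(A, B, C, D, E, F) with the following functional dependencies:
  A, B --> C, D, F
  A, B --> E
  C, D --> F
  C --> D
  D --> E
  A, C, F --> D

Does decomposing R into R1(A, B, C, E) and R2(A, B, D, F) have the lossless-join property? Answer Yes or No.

R1 ∩ R2 = {A, B}; its closure under F is {A, B, C, D, E, F}.
Since R1 ⊆ {A, B, C, D, E, F}, the intersection is a superkey of R1; the decomposition is lossless.

Yes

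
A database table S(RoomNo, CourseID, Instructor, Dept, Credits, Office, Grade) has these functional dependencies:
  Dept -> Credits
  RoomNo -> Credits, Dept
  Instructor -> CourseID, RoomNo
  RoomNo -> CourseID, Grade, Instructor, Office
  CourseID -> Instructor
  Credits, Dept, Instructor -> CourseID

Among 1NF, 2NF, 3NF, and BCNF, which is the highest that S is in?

Candidate keys: {CourseID}, {Instructor}, {RoomNo}. Prime attributes: {CourseID, Instructor, RoomNo}.
Dept -> Credits breaks BCNF: {Dept}⁺ = {Credits, Dept}, so {Dept} is not a superkey.
Dept -> Credits determines the non-prime attribute {Credits} from a non-superkey — 3NF is violated.
With only single-attribute keys there can be no partial dependency, so 2NF holds.

2NF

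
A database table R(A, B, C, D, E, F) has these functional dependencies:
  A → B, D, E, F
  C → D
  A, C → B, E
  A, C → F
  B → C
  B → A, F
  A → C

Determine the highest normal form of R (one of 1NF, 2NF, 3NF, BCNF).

Candidate keys: {A}, {B}. Prime attributes: {A, B}.
C → D: {C}⁺ = {C, D}, which is not all of the attributes, so the left side is not a superkey — BCNF is violated.
C → D determines the non-prime attribute {D} from a non-superkey — 3NF is violated.
Every candidate key is a single attribute, so no partial dependency is possible; 2NF holds.

2NF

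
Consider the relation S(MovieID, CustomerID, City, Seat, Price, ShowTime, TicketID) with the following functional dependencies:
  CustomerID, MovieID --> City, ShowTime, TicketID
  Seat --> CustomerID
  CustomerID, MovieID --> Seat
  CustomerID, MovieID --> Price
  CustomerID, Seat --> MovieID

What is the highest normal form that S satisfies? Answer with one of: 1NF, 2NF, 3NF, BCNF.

BCNF

Candidate keys: {CustomerID, MovieID}, {Seat}. Prime attributes: {CustomerID, MovieID, Seat}.
Every FD has a superkey on the left, so the relation is in BCNF.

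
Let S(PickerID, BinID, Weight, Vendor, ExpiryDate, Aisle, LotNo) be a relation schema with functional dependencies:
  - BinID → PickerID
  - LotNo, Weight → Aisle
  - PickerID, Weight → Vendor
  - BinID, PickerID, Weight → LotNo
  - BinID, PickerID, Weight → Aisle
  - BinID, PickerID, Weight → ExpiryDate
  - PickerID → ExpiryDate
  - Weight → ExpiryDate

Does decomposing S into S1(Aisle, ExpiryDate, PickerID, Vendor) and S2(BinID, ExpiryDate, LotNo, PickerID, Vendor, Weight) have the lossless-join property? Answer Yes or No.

No

S1 ∩ S2 = {ExpiryDate, PickerID, Vendor}; its closure under F is {ExpiryDate, PickerID, Vendor}.
Neither S1 nor S2 is contained in that closure, so the decomposition is lossy.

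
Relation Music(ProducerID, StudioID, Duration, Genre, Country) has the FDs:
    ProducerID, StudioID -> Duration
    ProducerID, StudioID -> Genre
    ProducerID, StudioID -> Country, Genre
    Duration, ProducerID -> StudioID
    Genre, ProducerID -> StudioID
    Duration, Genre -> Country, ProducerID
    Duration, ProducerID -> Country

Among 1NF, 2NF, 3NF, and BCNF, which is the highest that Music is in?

BCNF

Candidate keys: {Duration, Genre}, {Duration, ProducerID}, {Genre, ProducerID}, {ProducerID, StudioID}. Prime attributes: {Duration, Genre, ProducerID, StudioID}.
The left-hand side of every FD is a superkey, so BCNF is satisfied.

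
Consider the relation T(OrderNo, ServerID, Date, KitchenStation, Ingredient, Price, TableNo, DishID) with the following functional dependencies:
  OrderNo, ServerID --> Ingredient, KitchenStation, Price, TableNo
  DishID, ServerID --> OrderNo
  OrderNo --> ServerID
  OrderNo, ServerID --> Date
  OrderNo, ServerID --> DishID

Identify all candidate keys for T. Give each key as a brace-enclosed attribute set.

{OrderNo}⁺ = {Date, DishID, Ingredient, KitchenStation, OrderNo, Price, ServerID, TableNo} — all of the relation — so {OrderNo} is a candidate key.
{DishID, ServerID}⁺ = {Date, DishID, Ingredient, KitchenStation, OrderNo, Price, ServerID, TableNo} — all of the relation — so {DishID, ServerID} is a candidate key.
No proper subset of any of these is a key, and no other minimal superkey exists.

{DishID, ServerID}, {OrderNo}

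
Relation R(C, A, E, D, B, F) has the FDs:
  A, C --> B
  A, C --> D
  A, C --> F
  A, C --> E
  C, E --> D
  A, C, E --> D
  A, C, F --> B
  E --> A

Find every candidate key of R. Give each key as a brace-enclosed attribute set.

{A, C}, {C, E}

{C} never appears on the right of any FD, so every key must include it.
{A, C}⁺ = {A, B, C, D, E, F} — all of the relation — so {A, C} is a candidate key.
{C, E}⁺ = {A, B, C, D, E, F} — all of the relation — so {C, E} is a candidate key.
These are minimal and exhaustive — every other superkey contains one of them.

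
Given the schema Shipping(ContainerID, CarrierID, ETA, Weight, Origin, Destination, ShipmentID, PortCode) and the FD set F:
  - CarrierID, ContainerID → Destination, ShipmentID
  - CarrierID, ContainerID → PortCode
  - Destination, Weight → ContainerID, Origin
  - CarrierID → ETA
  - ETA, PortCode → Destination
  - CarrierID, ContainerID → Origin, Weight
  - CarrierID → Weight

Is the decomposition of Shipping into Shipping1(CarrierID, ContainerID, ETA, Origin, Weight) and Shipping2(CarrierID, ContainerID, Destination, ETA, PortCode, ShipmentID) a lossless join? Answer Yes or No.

Yes

Common attributes: {CarrierID, ContainerID, ETA}; their closure is {CarrierID, ContainerID, Destination, ETA, Origin, PortCode, ShipmentID, Weight}.
Shipping1 is contained in that closure, so Shipping1 ∩ Shipping2 → Shipping1 holds and the join is lossless.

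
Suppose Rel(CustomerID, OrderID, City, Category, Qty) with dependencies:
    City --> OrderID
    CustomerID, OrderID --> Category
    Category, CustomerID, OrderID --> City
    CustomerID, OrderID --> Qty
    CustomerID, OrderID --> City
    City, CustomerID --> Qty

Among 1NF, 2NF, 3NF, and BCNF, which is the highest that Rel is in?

3NF

Candidate keys: {City, CustomerID}, {CustomerID, OrderID}. Prime attributes: {City, CustomerID, OrderID}.
City --> OrderID breaks BCNF: {City}⁺ = {City, OrderID}, so {City} is not a superkey.
Its right-hand attributes {OrderID} are all prime, as are those of every other non-superkey FD — the relation is in 3NF.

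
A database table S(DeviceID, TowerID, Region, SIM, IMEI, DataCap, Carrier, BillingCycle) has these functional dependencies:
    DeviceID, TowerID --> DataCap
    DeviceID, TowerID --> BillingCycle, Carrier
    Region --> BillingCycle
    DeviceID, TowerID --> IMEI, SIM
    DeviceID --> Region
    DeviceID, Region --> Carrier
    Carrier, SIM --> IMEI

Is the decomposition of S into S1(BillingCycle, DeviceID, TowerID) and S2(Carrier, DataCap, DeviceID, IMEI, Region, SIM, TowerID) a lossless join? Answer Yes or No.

Yes

Common attributes: {DeviceID, TowerID}; their closure is {BillingCycle, Carrier, DataCap, DeviceID, IMEI, Region, SIM, TowerID}.
This includes all of S1, so the common attributes are a superkey of S1 — the join is lossless.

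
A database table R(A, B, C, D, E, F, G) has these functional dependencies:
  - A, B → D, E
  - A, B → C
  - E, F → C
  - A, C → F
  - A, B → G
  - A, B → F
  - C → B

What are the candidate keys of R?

No FD produces {A}, so it must be in every candidate key.
Closure of {A, B} is {A, B, C, D, E, F, G}, the whole schema; {A, B} is a candidate key.
Closure of {A, C} is {A, B, C, D, E, F, G}, the whole schema; {A, C} is a candidate key.
Closure of {A, E, F} is {A, B, C, D, E, F, G}, the whole schema; {A, E, F} is a candidate key.
Any other superkey properly contains one of these, so there are no further candidate keys.

{A, B}, {A, C}, {A, E, F}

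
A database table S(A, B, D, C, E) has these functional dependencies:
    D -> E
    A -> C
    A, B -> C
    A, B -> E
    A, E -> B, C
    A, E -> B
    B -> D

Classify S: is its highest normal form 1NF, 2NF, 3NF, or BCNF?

1NF

Candidate keys: {A, B}, {A, D}, {A, E}. Prime attributes: {A, B, D, E}.
For D -> E we have {D}⁺ = {D, E}; {D} is not a superkey, so BCNF fails.
A -> C determines the non-prime attribute {C} from a non-superkey — 3NF is violated.
The proper key subset {A} of {A, B} determines non-prime {C}, so the relation is not even in 2NF.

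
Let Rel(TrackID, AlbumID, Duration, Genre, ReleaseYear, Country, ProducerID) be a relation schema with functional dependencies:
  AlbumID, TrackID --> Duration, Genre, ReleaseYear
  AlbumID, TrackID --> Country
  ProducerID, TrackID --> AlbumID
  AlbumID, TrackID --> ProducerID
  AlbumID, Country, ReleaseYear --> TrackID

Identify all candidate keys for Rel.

{AlbumID, Country, ReleaseYear}, {AlbumID, TrackID}, {ProducerID, TrackID}

{AlbumID, TrackID} is a candidate key since {AlbumID, TrackID}⁺ = {AlbumID, Country, Duration, Genre, ProducerID, ReleaseYear, TrackID} covers every attribute.
{ProducerID, TrackID} is a candidate key since {ProducerID, TrackID}⁺ = {AlbumID, Country, Duration, Genre, ProducerID, ReleaseYear, TrackID} covers every attribute.
{AlbumID, Country, ReleaseYear} is a candidate key since {AlbumID, Country, ReleaseYear}⁺ = {AlbumID, Country, Duration, Genre, ProducerID, ReleaseYear, TrackID} covers every attribute.
No proper subset of any of these is a key, and no other minimal superkey exists.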